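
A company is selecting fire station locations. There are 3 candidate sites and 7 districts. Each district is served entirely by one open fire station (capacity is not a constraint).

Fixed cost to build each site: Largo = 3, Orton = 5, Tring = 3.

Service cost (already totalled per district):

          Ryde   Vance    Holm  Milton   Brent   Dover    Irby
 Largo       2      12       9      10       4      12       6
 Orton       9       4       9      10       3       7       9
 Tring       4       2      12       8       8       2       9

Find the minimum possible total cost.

For any fixed open set, each district goes to its cheapest open site; total = fixed + service.
{Largo, Tring}: Ryde→Largo 2, Vance→Tring 2, Holm→Largo 9, Milton→Tring 8, Brent→Largo 4, Dover→Tring 2, Irby→Largo 6. Service 33; fixed 6; total 39.
{Largo, Orton, Tring}: service 32 + fixed 11 = 43
{Orton, Tring}: service 37 + fixed 8 = 45
{Largo}: service 55 + fixed 3 = 58
No other subset beats 39.

Minimum total cost: 39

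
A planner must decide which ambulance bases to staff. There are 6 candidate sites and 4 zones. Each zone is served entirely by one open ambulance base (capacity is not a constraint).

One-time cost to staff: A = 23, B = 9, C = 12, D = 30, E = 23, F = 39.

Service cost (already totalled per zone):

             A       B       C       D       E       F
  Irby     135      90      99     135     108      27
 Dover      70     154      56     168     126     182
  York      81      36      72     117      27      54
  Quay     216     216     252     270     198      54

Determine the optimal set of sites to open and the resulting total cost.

For any fixed open set, each zone goes to its cheapest open site; total = fixed + service.
{B, C, F}: Irby→F 27, Dover→C 56, York→B 36, Quay→F 54. Service 173; fixed 60; total 233.
{C, E, F}: Irby→F 27, Dover→C 56, York→E 27, Quay→F 54. Service 164; fixed 74; total 238.
{C, F}: service 191 + fixed 51 = 242
{A, B, C, D, E, F}: service 164 + fixed 136 = 300
No other subset beats 233.

Open B, C and F; minimum total cost 233.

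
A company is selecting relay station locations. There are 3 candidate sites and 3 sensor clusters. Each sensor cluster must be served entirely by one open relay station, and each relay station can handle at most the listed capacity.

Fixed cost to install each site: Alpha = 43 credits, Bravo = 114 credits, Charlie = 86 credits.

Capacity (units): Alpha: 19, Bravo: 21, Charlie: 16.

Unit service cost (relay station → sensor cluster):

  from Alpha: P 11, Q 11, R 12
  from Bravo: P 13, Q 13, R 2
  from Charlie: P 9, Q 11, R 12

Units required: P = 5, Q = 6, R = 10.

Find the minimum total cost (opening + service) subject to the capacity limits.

Open {Bravo}: P→Bravo 13·5=65, Q→Bravo 13·6=78, R→Bravo 2·10=20.
Loads: Bravo carries 21/21. Service 163; fixed 114; total 277.
Next best feasible plan costs 298.

Minimum total cost: 277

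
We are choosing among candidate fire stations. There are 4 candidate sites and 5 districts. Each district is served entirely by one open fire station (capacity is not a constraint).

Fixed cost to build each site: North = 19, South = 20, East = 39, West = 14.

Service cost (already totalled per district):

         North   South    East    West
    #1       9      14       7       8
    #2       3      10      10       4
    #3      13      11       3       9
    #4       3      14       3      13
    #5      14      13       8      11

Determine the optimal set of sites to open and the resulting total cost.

For any fixed open set, each district goes to its cheapest open site; total = fixed + service.
{West}: #1→West 8, #2→West 4, #3→West 9, #4→West 13, #5→West 11. Service 45; fixed 14; total 59.
{North}: service 42 + fixed 19 = 61
{North, West}: service 34 + fixed 33 = 67
{North, South, East, West}: service 24 + fixed 92 = 116
No other subset beats 59.

Open West only; minimum total cost 59.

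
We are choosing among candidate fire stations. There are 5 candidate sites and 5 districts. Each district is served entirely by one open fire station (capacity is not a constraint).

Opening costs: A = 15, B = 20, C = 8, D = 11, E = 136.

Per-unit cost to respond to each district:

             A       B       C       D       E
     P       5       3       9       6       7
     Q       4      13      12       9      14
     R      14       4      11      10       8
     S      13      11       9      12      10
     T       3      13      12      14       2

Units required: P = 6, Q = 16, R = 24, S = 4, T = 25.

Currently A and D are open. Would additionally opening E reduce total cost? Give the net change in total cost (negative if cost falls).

No — net change +55 (cost rises by 55).

Current service cost with {A, D}: 457.
Adding E: each district re-picks its cheapest; new service cost 376, saving 81.
Extra fixed cost: 136. Net change = 136 − 81 = 55.
(Totals: 483 → 538.)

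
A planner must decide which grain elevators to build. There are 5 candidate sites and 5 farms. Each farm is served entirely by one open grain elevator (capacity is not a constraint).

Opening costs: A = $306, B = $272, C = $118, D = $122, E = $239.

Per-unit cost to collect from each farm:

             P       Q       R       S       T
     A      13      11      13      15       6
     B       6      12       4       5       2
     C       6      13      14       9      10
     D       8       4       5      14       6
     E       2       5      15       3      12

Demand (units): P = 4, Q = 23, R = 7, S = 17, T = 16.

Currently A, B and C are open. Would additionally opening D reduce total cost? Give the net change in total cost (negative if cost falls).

Current service cost with {A, B, C}: 422.
Adding D: each farm re-picks its cheapest; new service cost 261, saving 161.
Extra fixed cost: 122. Net change = 122 − 161 = -39.
(Totals: 1118 → 1079.)

Yes — net change −39 (cost falls by 39).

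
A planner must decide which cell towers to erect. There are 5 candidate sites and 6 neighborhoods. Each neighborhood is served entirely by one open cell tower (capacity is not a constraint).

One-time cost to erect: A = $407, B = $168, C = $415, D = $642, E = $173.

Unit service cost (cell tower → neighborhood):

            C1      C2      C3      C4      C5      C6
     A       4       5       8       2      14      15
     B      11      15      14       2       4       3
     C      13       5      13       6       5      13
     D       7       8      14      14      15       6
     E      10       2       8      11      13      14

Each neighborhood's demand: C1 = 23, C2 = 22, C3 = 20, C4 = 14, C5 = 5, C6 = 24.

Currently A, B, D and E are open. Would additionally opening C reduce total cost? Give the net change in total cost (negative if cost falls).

Current service cost with {A, B, D, E}: 416.
Adding C: each neighborhood re-picks its cheapest; new service cost 416, saving 0.
Extra fixed cost: 415. Net change = 415 − 0 = 415.
(Totals: 1806 → 2221.)

No — net change +415 (cost rises by 415).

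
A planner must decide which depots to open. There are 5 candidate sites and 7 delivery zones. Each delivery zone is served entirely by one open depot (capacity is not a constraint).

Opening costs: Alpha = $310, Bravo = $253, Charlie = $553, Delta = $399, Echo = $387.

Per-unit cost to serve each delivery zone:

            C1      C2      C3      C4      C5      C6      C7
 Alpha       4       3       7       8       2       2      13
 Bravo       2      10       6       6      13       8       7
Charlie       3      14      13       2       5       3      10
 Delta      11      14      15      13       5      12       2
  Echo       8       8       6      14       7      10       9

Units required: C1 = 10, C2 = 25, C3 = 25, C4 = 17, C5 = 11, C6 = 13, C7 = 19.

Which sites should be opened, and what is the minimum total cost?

For any fixed open set, each delivery zone goes to its cheapest open site; total = fixed + service.
{Alpha}: C1→Alpha 4·10=40, C2→Alpha 3·25=75, C3→Alpha 7·25=175, C4→Alpha 8·17=136, C5→Alpha 2·11=22, C6→Alpha 2·13=26, C7→Alpha 13·19=247. Service 721; fixed 310; total 1031.
{Alpha, Bravo}: service 528 + fixed 563 = 1091
{Bravo}: service 902 + fixed 253 = 1155
{Alpha, Bravo, Charlie, Delta, Echo}: service 365 + fixed 1902 = 2267
No other subset beats 1031.

Open Alpha only; minimum total cost 1031.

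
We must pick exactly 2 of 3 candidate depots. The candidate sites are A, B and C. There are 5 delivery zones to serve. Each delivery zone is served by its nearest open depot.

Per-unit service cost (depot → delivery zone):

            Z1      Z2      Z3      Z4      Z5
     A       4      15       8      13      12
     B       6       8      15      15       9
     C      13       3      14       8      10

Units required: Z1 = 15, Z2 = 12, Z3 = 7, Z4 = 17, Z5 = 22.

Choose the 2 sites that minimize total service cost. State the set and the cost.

With exactly 2 open, each delivery zone uses its cheapest among the chosen.
{A, C}: Z1→A 4·15=60, Z2→C 3·12=36, Z3→A 8·7=56, Z4→C 8·17=136, Z5→C 10·22=220. Service cost 508.
{B, C}: service cost 558
{A, B}: service cost 631
Among all 3 size-2 choices, {A, C} is lowest.

Choose A and C; total service cost 508.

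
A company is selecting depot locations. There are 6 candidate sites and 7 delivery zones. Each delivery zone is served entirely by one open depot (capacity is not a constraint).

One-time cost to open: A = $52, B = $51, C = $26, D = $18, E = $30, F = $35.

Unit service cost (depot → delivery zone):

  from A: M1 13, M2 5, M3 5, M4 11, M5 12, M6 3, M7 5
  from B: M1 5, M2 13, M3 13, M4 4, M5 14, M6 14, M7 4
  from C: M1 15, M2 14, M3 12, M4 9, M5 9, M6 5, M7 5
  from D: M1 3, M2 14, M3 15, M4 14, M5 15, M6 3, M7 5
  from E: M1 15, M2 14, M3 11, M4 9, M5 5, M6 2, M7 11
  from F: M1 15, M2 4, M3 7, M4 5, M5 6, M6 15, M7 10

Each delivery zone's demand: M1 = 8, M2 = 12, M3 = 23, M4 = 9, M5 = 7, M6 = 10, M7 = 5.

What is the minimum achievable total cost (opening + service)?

Minimum total cost: 428

For any fixed open set, each delivery zone goes to its cheapest open site; total = fixed + service.
{D, F}: M1→D 3·8=24, M2→F 4·12=48, M3→F 7·23=161, M4→F 5·9=45, M5→F 6·7=42, M6→D 3·10=30, M7→D 5·5=25. Service 375; fixed 53; total 428.
{A, D, F}: M1→D 3·8=24, M2→F 4·12=48, M3→A 5·23=115, M4→F 5·9=45, M5→F 6·7=42, M6→A 3·10=30, M7→A 5·5=25. Service 329; fixed 105; total 434.
{D, E, F}: service 358 + fixed 83 = 441
{A, B, C, D, E, F}: service 298 + fixed 212 = 510
No other subset beats 428.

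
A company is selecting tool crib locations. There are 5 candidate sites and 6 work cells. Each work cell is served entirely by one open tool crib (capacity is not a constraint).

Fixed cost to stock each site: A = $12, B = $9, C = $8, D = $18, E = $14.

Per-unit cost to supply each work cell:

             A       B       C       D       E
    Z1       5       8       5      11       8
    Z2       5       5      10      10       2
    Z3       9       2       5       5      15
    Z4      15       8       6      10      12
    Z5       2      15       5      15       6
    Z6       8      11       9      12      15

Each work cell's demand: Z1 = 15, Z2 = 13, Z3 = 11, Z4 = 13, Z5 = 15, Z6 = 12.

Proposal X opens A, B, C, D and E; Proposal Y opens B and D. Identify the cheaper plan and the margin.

Proposal X: {A, B, C, D, E}: Z1→A 5·15=75, Z2→E 2·13=26, Z3→B 2·11=22, Z4→C 6·13=78, Z5→A 2·15=30, Z6→A 8·12=96. Service 327; fixed 61; total 388.
Proposal Y: {B, D}: Z1→B 8·15=120, Z2→B 5·13=65, Z3→B 2·11=22, Z4→B 8·13=104, Z5→B 15·15=225, Z6→B 11·12=132. Service 668; fixed 27; total 695.
Difference: |388 − 695| = 307.

Proposal X is cheaper by 307.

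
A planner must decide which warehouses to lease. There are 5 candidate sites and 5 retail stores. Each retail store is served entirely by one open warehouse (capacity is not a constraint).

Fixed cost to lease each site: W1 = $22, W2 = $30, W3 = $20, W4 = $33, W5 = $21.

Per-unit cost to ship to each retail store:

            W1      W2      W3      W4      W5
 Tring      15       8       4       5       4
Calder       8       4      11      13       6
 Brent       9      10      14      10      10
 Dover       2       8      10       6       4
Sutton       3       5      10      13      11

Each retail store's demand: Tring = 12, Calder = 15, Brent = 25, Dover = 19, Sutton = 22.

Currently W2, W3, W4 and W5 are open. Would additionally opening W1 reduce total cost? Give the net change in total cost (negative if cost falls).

Yes — net change −85 (cost falls by 85).

Current service cost with {W2, W3, W4, W5}: 544.
Adding W1: each retail store re-picks its cheapest; new service cost 437, saving 107.
Extra fixed cost: 22. Net change = 22 − 107 = -85.
(Totals: 648 → 563.)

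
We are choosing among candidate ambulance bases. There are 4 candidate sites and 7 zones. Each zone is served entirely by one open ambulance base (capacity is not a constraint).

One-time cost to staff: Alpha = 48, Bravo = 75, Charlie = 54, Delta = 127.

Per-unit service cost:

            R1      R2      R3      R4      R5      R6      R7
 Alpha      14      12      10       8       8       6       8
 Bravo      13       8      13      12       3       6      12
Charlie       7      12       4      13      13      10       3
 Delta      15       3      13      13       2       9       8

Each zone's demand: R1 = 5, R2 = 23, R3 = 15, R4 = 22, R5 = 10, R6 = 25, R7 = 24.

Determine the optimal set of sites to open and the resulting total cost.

For any fixed open set, each zone goes to its cheapest open site; total = fixed + service.
{Alpha, Charlie, Delta}: R1→Charlie 7·5=35, R2→Delta 3·23=69, R3→Charlie 4·15=60, R4→Alpha 8·22=176, R5→Delta 2·10=20, R6→Alpha 6·25=150, R7→Charlie 3·24=72. Service 582; fixed 229; total 811.
{Alpha, Bravo, Charlie}: service 707 + fixed 177 = 884
{Alpha, Bravo, Charlie, Delta}: R1→Charlie 7·5=35, R2→Delta 3·23=69, R3→Charlie 4·15=60, R4→Alpha 8·22=176, R5→Delta 2·10=20, R6→Alpha 6·25=150, R7→Charlie 3·24=72. Service 582; fixed 304; total 886.
{Alpha}: service 1094 + fixed 48 = 1142
No other subset beats 811.

Open Alpha, Charlie and Delta; minimum total cost 811.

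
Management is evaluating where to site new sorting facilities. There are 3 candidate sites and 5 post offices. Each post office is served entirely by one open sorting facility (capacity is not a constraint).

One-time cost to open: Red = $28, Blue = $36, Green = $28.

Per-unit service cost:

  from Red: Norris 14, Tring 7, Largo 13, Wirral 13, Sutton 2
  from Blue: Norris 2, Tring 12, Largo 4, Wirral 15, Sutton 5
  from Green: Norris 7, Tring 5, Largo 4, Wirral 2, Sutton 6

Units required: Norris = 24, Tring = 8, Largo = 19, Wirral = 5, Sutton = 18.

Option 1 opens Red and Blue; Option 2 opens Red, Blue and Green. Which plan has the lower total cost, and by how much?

Option 2 is cheaper by 43.

Option 1: {Red, Blue}: Norris→Blue 2·24=48, Tring→Red 7·8=56, Largo→Blue 4·19=76, Wirral→Red 13·5=65, Sutton→Red 2·18=36. Service 281; fixed 64; total 345.
Option 2: {Red, Blue, Green}: Norris→Blue 2·24=48, Tring→Green 5·8=40, Largo→Blue 4·19=76, Wirral→Green 2·5=10, Sutton→Red 2·18=36. Service 210; fixed 92; total 302.
Difference: |345 − 302| = 43.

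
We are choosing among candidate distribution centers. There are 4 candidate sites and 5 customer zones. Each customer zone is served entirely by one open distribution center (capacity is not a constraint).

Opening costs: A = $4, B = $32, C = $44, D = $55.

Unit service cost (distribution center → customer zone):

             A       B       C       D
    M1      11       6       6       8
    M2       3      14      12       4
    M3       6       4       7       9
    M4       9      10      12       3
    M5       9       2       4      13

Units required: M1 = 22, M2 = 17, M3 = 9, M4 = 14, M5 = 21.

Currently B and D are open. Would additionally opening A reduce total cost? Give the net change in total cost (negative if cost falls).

Current service cost with {B, D}: 320.
Adding A: each customer zone re-picks its cheapest; new service cost 303, saving 17.
Extra fixed cost: 4. Net change = 4 − 17 = -13.
(Totals: 407 → 394.)

Yes — net change −13 (cost falls by 13).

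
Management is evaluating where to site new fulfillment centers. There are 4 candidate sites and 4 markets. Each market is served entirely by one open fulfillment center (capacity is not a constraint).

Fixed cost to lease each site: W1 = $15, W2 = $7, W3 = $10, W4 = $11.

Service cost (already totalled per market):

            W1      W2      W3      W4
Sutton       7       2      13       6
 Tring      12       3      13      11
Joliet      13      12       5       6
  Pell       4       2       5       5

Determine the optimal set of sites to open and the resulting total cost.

Open W2 only; minimum total cost 26.

For any fixed open set, each market goes to its cheapest open site; total = fixed + service.
{W2}: Sutton→W2 2, Tring→W2 3, Joliet→W2 12, Pell→W2 2. Service 19; fixed 7; total 26.
{W2, W3}: Sutton→W2 2, Tring→W2 3, Joliet→W3 5, Pell→W2 2. Service 12; fixed 17; total 29.
{W2, W4}: Sutton→W2 2, Tring→W2 3, Joliet→W4 6, Pell→W2 2. Service 13; fixed 18; total 31.
{W1, W2, W3, W4}: service 12 + fixed 43 = 55
No other subset beats 26.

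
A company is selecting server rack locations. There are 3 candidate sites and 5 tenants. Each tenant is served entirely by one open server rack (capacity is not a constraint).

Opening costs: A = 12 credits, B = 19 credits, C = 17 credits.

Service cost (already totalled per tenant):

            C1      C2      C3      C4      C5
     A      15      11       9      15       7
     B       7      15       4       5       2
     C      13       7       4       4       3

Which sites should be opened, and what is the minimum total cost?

For any fixed open set, each tenant goes to its cheapest open site; total = fixed + service.
{C}: C1→C 13, C2→C 7, C3→C 4, C4→C 4, C5→C 3. Service 31; fixed 17; total 48.
{B}: service 33 + fixed 19 = 52
{A, B}: C1→B 7, C2→A 11, C3→B 4, C4→B 5, C5→B 2. Service 29; fixed 31; total 60.
{A, B, C}: C1→B 7, C2→C 7, C3→B 4, C4→C 4, C5→B 2. Service 24; fixed 48; total 72.
(All 7 nonempty subsets were checked; C only is lowest.)

Open C only; minimum total cost 48.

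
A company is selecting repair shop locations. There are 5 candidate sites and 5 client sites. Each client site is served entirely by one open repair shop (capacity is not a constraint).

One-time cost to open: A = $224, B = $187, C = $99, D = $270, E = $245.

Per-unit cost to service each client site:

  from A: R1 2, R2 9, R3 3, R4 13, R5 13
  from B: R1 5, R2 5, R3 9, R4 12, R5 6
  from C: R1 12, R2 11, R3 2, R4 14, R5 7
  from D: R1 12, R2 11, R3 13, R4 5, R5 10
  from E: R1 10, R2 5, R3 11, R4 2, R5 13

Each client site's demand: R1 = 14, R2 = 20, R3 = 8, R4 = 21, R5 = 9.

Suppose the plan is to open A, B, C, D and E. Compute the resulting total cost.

Each client site is assigned to its cheapest site among the open ones.
{A, B, C, D, E}: R1→A 2·14=28, R2→B 5·20=100, R3→C 2·8=16, R4→E 2·21=42, R5→B 6·9=54. Service 240; fixed 1025; total 1265.

Total cost: 1265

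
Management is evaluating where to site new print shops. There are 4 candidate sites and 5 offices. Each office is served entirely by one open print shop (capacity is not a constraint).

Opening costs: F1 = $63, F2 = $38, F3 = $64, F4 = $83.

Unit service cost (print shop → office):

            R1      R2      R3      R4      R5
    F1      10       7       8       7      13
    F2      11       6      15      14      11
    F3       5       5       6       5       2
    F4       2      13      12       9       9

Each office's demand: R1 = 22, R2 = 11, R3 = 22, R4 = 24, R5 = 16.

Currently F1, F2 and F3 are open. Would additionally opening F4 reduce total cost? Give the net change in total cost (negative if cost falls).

No — net change +17 (cost rises by 17).

Current service cost with {F1, F2, F3}: 449.
Adding F4: each office re-picks its cheapest; new service cost 383, saving 66.
Extra fixed cost: 83. Net change = 83 − 66 = 17.
(Totals: 614 → 631.)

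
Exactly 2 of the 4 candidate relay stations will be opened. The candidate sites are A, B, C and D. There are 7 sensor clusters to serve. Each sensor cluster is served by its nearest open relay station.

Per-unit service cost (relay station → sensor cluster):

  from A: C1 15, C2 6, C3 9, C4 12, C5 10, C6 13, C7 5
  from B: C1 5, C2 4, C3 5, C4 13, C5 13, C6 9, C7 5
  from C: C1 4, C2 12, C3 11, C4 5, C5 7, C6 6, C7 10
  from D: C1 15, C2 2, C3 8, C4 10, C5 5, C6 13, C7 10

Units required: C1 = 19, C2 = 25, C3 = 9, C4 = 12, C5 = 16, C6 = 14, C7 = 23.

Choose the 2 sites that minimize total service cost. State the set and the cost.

Choose B and C; total service cost 592.

With exactly 2 open, each sensor cluster uses its cheapest among the chosen.
{B, C}: C1→C 4·19=76, C2→B 4·25=100, C3→B 5·9=45, C4→C 5·12=60, C5→C 7·16=112, C6→C 6·14=84, C7→B 5·23=115. Service cost 592.
{B, D}: service cost 631
{C, D}: service cost 652
Among all 6 size-2 choices, {B, C} is lowest.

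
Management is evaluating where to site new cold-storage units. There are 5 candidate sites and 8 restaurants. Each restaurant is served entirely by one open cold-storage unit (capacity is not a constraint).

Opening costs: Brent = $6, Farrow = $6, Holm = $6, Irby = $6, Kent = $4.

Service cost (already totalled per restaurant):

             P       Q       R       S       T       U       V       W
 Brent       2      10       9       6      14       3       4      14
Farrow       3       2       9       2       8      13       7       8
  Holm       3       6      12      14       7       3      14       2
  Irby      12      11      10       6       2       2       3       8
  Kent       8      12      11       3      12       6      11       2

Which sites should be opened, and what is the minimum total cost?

For any fixed open set, each restaurant goes to its cheapest open site; total = fixed + service.
{Farrow, Irby, Kent}: P→Farrow 3, Q→Farrow 2, R→Farrow 9, S→Farrow 2, T→Irby 2, U→Irby 2, V→Irby 3, W→Kent 2. Service 25; fixed 16; total 41.
{Farrow, Holm, Irby}: P→Farrow 3, Q→Farrow 2, R→Farrow 9, S→Farrow 2, T→Irby 2, U→Irby 2, V→Irby 3, W→Holm 2. Service 25; fixed 18; total 43.
{Farrow, Irby}: P→Farrow 3, Q→Farrow 2, R→Farrow 9, S→Farrow 2, T→Irby 2, U→Irby 2, V→Irby 3, W→Farrow 8. Service 31; fixed 12; total 43.
{Brent, Farrow, Holm, Irby, Kent}: P→Brent 2, Q→Farrow 2, R→Brent 9, S→Farrow 2, T→Irby 2, U→Irby 2, V→Irby 3, W→Holm 2. Service 24; fixed 28; total 52.
No other subset beats 41.

Open Farrow, Irby and Kent; minimum total cost 41.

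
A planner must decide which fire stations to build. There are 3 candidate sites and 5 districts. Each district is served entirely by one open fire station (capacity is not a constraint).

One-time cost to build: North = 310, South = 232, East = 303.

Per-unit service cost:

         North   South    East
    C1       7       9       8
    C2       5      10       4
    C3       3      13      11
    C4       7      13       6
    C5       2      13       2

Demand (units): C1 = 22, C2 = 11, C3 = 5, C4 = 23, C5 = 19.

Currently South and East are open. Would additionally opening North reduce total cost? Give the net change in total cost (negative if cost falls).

Current service cost with {South, East}: 451.
Adding North: each district re-picks its cheapest; new service cost 389, saving 62.
Extra fixed cost: 310. Net change = 310 − 62 = 248.
(Totals: 986 → 1234.)

No — net change +248 (cost rises by 248).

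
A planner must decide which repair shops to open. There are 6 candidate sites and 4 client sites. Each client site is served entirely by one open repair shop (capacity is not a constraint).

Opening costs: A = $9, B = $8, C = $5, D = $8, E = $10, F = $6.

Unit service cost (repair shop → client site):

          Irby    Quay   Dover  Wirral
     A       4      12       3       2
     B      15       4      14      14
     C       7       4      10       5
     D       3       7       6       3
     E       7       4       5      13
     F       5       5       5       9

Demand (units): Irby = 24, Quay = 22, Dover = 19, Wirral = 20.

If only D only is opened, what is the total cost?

Each client site is assigned to its cheapest site among the open ones.
{D}: Irby→D 3·24=72, Quay→D 7·22=154, Dover→D 6·19=114, Wirral→D 3·20=60. Service 400; fixed 8; total 408.

Total cost: 408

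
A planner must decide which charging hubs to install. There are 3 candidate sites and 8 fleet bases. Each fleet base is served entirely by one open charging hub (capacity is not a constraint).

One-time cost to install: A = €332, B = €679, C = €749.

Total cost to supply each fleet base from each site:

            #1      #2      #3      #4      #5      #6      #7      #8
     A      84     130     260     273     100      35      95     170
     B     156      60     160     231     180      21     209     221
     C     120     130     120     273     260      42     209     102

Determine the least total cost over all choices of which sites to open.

For any fixed open set, each fleet base goes to its cheapest open site; total = fixed + service.
{A}: #1→A 84, #2→A 130, #3→A 260, #4→A 273, #5→A 100, #6→A 35, #7→A 95, #8→A 170. Service 1147; fixed 332; total 1479.
{B}: #1→B 156, #2→B 60, #3→B 160, #4→B 231, #5→B 180, #6→B 21, #7→B 209, #8→B 221. Service 1238; fixed 679; total 1917.
{A, B}: service 921 + fixed 1011 = 1932
{A, B, C}: #1→A 84, #2→B 60, #3→C 120, #4→B 231, #5→A 100, #6→B 21, #7→A 95, #8→C 102. Service 813; fixed 1760; total 2573.
No other subset beats 1479.

Minimum total cost: 1479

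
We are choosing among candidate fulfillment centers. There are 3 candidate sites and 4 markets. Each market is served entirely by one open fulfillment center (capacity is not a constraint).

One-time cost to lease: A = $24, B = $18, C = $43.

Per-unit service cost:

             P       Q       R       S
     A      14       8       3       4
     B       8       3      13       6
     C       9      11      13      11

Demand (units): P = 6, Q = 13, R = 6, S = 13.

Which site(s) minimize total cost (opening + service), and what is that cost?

For any fixed open set, each market goes to its cheapest open site; total = fixed + service.
{A, B}: P→B 8·6=48, Q→B 3·13=39, R→A 3·6=18, S→A 4·13=52. Service 157; fixed 42; total 199.
{A, B, C}: P→B 8·6=48, Q→B 3·13=39, R→A 3·6=18, S→A 4·13=52. Service 157; fixed 85; total 242.
{B}: service 243 + fixed 18 = 261
(All 7 nonempty subsets were checked; A and B is lowest.)

Open A and B; minimum total cost 199.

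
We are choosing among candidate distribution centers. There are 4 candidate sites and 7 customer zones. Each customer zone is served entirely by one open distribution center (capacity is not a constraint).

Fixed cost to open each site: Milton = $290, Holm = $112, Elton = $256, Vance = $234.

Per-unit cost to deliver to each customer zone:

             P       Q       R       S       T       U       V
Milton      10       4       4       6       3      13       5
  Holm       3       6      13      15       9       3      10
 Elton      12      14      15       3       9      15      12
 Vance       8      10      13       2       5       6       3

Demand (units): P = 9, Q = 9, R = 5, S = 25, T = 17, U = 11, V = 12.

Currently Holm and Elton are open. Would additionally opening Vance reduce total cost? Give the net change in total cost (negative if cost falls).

No — net change +57 (cost rises by 57).

Current service cost with {Holm, Elton}: 527.
Adding Vance: each customer zone re-picks its cheapest; new service cost 350, saving 177.
Extra fixed cost: 234. Net change = 234 − 177 = 57.
(Totals: 895 → 952.)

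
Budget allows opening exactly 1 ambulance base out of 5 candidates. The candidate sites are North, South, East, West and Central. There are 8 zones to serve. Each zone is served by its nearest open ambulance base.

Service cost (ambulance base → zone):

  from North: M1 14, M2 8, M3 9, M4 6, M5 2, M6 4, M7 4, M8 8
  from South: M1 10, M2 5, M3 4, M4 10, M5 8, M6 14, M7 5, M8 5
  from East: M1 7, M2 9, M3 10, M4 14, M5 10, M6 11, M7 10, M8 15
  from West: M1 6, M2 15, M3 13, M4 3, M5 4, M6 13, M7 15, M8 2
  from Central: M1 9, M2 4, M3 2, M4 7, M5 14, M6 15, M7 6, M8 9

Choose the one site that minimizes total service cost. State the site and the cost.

Choose North only; total service cost 55.

With exactly 1 open, each zone uses its cheapest among the chosen.
{North}: M1→North 14, M2→North 8, M3→North 9, M4→North 6, M5→North 2, M6→North 4, M7→North 4, M8→North 8. Service cost 55.
{South}: service cost 61
{Central}: service cost 66
Among all 5 size-1 choices, {North} is lowest.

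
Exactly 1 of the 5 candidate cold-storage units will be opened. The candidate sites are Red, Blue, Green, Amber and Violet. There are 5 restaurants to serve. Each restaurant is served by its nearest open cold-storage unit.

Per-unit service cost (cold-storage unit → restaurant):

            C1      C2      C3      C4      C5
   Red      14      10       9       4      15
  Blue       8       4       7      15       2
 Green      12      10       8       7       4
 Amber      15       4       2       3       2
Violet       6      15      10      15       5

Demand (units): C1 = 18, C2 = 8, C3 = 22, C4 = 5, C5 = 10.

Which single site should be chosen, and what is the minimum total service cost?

Choose Amber only; total service cost 381.

With exactly 1 open, each restaurant uses its cheapest among the chosen.
{Amber}: C1→Amber 15·18=270, C2→Amber 4·8=32, C3→Amber 2·22=44, C4→Amber 3·5=15, C5→Amber 2·10=20. Service cost 381.
{Blue}: service cost 425
{Green}: service cost 547
Among all 5 size-1 choices, {Amber} is lowest.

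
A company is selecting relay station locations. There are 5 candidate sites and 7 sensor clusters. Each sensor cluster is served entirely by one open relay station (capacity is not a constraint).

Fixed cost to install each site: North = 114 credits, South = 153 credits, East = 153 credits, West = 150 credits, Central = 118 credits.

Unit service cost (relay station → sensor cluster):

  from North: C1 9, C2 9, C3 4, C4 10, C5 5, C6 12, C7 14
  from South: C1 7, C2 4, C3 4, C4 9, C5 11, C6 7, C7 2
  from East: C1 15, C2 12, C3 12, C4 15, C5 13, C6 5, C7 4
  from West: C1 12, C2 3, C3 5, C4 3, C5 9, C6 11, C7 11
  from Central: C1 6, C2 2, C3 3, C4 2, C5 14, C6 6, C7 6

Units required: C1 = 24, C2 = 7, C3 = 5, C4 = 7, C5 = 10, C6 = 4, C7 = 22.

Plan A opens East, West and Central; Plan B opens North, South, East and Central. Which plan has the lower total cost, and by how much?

Plan A: {East, West, Central}: C1→Central 6·24=144, C2→Central 2·7=14, C3→Central 3·5=15, C4→Central 2·7=14, C5→West 9·10=90, C6→East 5·4=20, C7→East 4·22=88. Service 385; fixed 421; total 806.
Plan B: {North, South, East, Central}: C1→Central 6·24=144, C2→Central 2·7=14, C3→Central 3·5=15, C4→Central 2·7=14, C5→North 5·10=50, C6→East 5·4=20, C7→South 2·22=44. Service 301; fixed 538; total 839.
Difference: |806 − 839| = 33.

Plan A is cheaper by 33.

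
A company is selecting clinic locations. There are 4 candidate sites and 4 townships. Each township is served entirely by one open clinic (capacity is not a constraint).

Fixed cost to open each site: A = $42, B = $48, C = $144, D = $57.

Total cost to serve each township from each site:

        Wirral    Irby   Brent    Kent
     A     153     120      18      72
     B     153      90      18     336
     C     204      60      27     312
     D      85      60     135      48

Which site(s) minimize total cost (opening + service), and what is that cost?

Open A and D; minimum total cost 310.

For any fixed open set, each township goes to its cheapest open site; total = fixed + service.
{A, D}: Wirral→D 85, Irby→D 60, Brent→A 18, Kent→D 48. Service 211; fixed 99; total 310.
{B, D}: Wirral→D 85, Irby→D 60, Brent→B 18, Kent→D 48. Service 211; fixed 105; total 316.
{A, B, D}: Wirral→D 85, Irby→D 60, Brent→A 18, Kent→D 48. Service 211; fixed 147; total 358.
{A, B, C, D}: Wirral→D 85, Irby→C 60, Brent→A 18, Kent→D 48. Service 211; fixed 291; total 502.
(All 15 nonempty subsets were checked; A and D is lowest.)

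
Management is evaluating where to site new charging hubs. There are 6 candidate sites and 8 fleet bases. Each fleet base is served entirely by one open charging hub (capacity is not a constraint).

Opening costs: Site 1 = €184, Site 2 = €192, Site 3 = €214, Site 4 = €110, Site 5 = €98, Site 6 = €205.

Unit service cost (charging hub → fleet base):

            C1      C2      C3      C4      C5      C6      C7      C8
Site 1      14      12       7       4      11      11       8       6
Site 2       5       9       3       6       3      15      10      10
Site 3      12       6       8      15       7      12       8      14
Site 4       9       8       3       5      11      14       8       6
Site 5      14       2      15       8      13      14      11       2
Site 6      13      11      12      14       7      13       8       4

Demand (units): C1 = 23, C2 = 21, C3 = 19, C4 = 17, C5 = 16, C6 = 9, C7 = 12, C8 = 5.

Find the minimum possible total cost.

Minimum total cost: 910

For any fixed open set, each fleet base goes to its cheapest open site; total = fixed + service.
{Site 2, Site 5}: C1→Site 2 5·23=115, C2→Site 5 2·21=42, C3→Site 2 3·19=57, C4→Site 2 6·17=102, C5→Site 2 3·16=48, C6→Site 5 14·9=126, C7→Site 2 10·12=120, C8→Site 5 2·5=10. Service 620; fixed 290; total 910.
{Site 2, Site 4, Site 5}: C1→Site 2 5·23=115, C2→Site 5 2·21=42, C3→Site 2 3·19=57, C4→Site 4 5·17=85, C5→Site 2 3·16=48, C6→Site 4 14·9=126, C7→Site 4 8·12=96, C8→Site 5 2·5=10. Service 579; fixed 400; total 979.
{Site 4, Site 5}: service 799 + fixed 208 = 1007
{Site 1, Site 2, Site 3, Site 4, Site 5, Site 6}: C1→Site 2 5·23=115, C2→Site 5 2·21=42, C3→Site 2 3·19=57, C4→Site 1 4·17=68, C5→Site 2 3·16=48, C6→Site 1 11·9=99, C7→Site 1 8·12=96, C8→Site 5 2·5=10. Service 535; fixed 1003; total 1538.
No other subset beats 910.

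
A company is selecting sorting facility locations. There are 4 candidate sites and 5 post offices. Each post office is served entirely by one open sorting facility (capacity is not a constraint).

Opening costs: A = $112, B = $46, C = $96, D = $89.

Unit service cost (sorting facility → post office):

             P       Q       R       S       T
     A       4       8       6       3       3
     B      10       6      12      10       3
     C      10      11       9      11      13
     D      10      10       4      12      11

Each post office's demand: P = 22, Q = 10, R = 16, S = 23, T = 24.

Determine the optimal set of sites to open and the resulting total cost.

For any fixed open set, each post office goes to its cheapest open site; total = fixed + service.
{A}: P→A 4·22=88, Q→A 8·10=80, R→A 6·16=96, S→A 3·23=69, T→A 3·24=72. Service 405; fixed 112; total 517.
{A, B}: service 385 + fixed 158 = 543
{A, D}: P→A 4·22=88, Q→A 8·10=80, R→D 4·16=64, S→A 3·23=69, T→A 3·24=72. Service 373; fixed 201; total 574.
{A, B, C, D}: P→A 4·22=88, Q→B 6·10=60, R→D 4·16=64, S→A 3·23=69, T→A 3·24=72. Service 353; fixed 343; total 696.
No other subset beats 517.

Open A only; minimum total cost 517.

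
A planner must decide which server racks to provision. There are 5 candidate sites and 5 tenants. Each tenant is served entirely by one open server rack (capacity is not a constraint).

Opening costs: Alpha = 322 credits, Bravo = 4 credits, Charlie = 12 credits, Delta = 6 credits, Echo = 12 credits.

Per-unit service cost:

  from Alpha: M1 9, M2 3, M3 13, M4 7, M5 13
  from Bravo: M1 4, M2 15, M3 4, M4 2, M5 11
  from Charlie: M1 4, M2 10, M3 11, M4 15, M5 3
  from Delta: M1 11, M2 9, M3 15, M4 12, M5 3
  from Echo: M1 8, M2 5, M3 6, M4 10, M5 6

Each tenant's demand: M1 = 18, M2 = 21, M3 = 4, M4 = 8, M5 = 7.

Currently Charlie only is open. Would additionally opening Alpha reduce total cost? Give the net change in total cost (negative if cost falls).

Current service cost with {Charlie}: 467.
Adding Alpha: each tenant re-picks its cheapest; new service cost 256, saving 211.
Extra fixed cost: 322. Net change = 322 − 211 = 111.
(Totals: 479 → 590.)

No — net change +111 (cost rises by 111).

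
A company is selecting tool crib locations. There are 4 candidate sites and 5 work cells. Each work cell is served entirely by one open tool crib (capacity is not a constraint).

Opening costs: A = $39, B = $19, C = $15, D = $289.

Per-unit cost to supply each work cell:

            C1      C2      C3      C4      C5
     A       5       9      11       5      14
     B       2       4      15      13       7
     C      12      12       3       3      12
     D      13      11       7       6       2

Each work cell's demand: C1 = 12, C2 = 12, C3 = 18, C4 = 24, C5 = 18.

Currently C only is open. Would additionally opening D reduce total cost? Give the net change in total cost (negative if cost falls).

No — net change +97 (cost rises by 97).

Current service cost with {C}: 630.
Adding D: each work cell re-picks its cheapest; new service cost 438, saving 192.
Extra fixed cost: 289. Net change = 289 − 192 = 97.
(Totals: 645 → 742.)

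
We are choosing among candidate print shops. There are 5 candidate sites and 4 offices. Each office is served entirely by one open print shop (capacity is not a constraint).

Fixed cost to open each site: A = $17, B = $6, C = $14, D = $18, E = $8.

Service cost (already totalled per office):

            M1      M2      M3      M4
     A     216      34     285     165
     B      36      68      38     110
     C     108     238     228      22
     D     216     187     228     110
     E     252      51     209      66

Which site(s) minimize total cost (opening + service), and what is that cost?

For any fixed open set, each office goes to its cheapest open site; total = fixed + service.
{A, B, C}: M1→B 36, M2→A 34, M3→B 38, M4→C 22. Service 130; fixed 37; total 167.
{A, B, C, E}: M1→B 36, M2→A 34, M3→B 38, M4→C 22. Service 130; fixed 45; total 175.
{B, C, E}: M1→B 36, M2→E 51, M3→B 38, M4→C 22. Service 147; fixed 28; total 175.
{A, B, C, D, E}: service 130 + fixed 63 = 193
No other subset beats 167.

Open A, B and C; minimum total cost 167.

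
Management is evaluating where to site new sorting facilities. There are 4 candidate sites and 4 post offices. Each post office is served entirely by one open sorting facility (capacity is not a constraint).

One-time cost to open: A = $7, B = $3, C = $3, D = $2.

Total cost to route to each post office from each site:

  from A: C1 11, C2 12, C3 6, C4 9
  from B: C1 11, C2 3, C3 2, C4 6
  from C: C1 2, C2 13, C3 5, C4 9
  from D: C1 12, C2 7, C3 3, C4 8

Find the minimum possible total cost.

For any fixed open set, each post office goes to its cheapest open site; total = fixed + service.
{B, C}: C1→C 2, C2→B 3, C3→B 2, C4→B 6. Service 13; fixed 6; total 19.
{B, C, D}: service 13 + fixed 8 = 21
{B}: service 22 + fixed 3 = 25
{A, B, C, D}: service 13 + fixed 15 = 28
No other subset beats 19.

Minimum total cost: 19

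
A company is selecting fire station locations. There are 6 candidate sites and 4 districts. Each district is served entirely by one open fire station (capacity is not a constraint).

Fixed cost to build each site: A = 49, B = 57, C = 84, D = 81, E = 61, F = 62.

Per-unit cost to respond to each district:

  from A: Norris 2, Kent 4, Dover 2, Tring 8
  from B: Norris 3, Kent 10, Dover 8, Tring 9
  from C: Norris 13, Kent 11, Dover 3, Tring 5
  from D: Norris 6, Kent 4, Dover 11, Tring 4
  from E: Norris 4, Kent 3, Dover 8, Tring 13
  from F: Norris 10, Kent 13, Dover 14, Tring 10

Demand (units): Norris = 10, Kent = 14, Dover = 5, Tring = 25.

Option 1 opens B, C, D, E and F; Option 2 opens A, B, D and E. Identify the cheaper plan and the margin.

Option 1: {B, C, D, E, F}: Norris→B 3·10=30, Kent→E 3·14=42, Dover→C 3·5=15, Tring→D 4·25=100. Service 187; fixed 345; total 532.
Option 2: {A, B, D, E}: Norris→A 2·10=20, Kent→E 3·14=42, Dover→A 2·5=10, Tring→D 4·25=100. Service 172; fixed 248; total 420.
Difference: |532 − 420| = 112.

Option 2 is cheaper by 112.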